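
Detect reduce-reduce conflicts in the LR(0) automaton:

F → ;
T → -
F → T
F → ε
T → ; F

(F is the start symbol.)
A reduce-reduce conflict occurs when an LR(0) state has two complete items [A → α .] and [B → β .] — both call for a reduction, and with no lookahead the parser cannot choose between them.

Augment with F' → F and build the canonical LR(0) collection (I0 = CLOSURE({[F' → . F]}), then GOTO on every symbol after a dot until no new states appear). It has 6 states:
  I0: { [F → . ;], [F → . T], [F → .], [F' → . F], [T → . -], [T → . ; F] }  — shift, reduce
  I1: { [T → - .] }  — reduce
  I2: { [F → . ;], [F → . T], [F → .], [F → ; .], [T → . -], [T → . ; F], [T → ; . F] }  — shift, 2 reduces
  I3: { [F' → F .] }  — accept
  I4: { [F → T .] }  — reduce
  I5: { [T → ; F .] }  — reduce

I2 contains complete items [F → .], [F → ; .] — reduce-reduce conflict.

Answer: Yes — I2: [F → .] vs [F → ; .]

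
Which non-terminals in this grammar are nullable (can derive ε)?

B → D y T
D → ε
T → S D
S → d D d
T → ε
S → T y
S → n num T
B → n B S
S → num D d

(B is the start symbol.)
{ 'D', 'T' }

A non-terminal is nullable if it can derive ε (the empty string): either it has an ε-production, or it has a production whose right-hand side consists entirely of nullable non-terminals.

ε-productions: D → ε, T → ε
So D, T are immediately nullable.
No further non-terminal can be added: every production for the remaining non-terminals contains a terminal or a non-nullable non-terminal.
Nullable = { 'D', 'T' }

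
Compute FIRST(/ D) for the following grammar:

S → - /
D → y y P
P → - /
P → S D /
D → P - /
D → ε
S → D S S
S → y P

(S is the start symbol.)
To compute FIRST(/ D), process the symbols left to right:
Symbol / is a terminal. Add '/' and stop.
FIRST(/ D) = { '/' }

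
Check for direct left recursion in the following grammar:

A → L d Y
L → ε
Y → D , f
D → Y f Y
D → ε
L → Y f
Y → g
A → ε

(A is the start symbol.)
No direct left recursion

Direct left recursion occurs when N → N α for some non-terminal N (the right-hand side begins with the left-hand side itself).

A → L d Y: starts with L
L → ε: starts with ε
Y → D , f: starts with D
D → Y f Y: starts with Y
D → ε: starts with ε
L → Y f: starts with Y
Y → g: starts with g
A → ε: starts with ε

No direct left recursion found.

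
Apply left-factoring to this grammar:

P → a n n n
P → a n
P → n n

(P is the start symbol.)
Left-factoring transforms A → αβ₁ | αβ₂ into A → αA' and A' → β₁ | β₂
(α is the longest common prefix among the alternatives). Repeat until
no nonterminal has two alternatives with a common prefix.

Round 1: P has alternatives sharing prefix 'a n'. Introduce P': P → a n P'
  Add: P' → n n
  Add: P' → ε

No remaining common prefixes — done.

Resulting grammar:
P → a n P'
P' → n n
P' → ε
P → n n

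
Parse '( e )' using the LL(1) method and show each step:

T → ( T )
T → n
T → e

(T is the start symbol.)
LL(1) parsing maintains a stack (initially the start symbol over $) and the input. At each step: if the stack top is a terminal, match it against the current input token; if it is a non-terminal N, replace it with the RHS of M[N, lookahead] (the unique production whose predict set contains the lookahead).

Stack is shown with the top on the left.

Stack    Input    Action
------------------------
T $      ( e ) $  output T → ( T )
( T ) $  ( e ) $  match '('
T ) $    e ) $    output T → e
e ) $    e ) $    match 'e'
) $      ) $      match ')'
$        $        accept

The string is accepted.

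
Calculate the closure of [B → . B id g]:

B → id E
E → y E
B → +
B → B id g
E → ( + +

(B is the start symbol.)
Start with: [B → . B id g]
  [B → . B id g] has the dot before B: add [B → . id E], [B → . +]
No further items can be added.

CLOSURE = { [B → . +], [B → . B id g], [B → . id E] }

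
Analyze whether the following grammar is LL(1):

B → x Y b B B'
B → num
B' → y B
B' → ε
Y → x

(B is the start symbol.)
Relevant sets:
  FOLLOW(B') = { $, 'y' }

For B:
  PREDICT(B → x Y b B B') = { 'x' }
  PREDICT(B → num) = { 'num' }
For B':
  PREDICT(B' → y B) = { 'y' }
  PREDICT(B' → ε) = { $, 'y' }
Y has a single production, so nothing to check there.

Conflict found: Predict set conflict for B': { 'y' }
The grammar is NOT LL(1).

Answer: No. Predict set conflict for B': { 'y' }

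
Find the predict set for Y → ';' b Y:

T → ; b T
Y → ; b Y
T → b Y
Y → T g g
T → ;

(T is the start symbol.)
PREDICT(Y → ';' b Y) = (FIRST(RHS) \ {ε}) ∪ (FOLLOW(Y) if ε ∈ FIRST(RHS), i.e. RHS ⇒* ε)
FIRST(';' b Y) = { ';' }
ε ∉ FIRST(';' b Y), so FOLLOW(Y) is not added.
PREDICT(Y → ';' b Y) = { ';' }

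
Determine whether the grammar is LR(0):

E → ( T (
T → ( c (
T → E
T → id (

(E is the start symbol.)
Yes, the grammar is LR(0)

Augment with E' → E and build the canonical LR(0) collection (I0 = CLOSURE({[E' → . E]}), then GOTO on every symbol after a dot until no new states appear). It has 11 states:
  I0: { [E → . ( T (], [E' → . E] }  — shift
  I1: { [E → ( . T (], [E → . ( T (], [T → . ( c (], [T → . E], [T → . id (] }  — shift
  I2: { [E' → E .] }  — accept
  I3: { [E → ( . T (], [E → . ( T (], [T → ( . c (], [T → . ( c (], [T → . E], [T → . id (] }  — shift
  I4: { [T → E .] }  — reduce
  I5: { [E → ( T . (] }  — shift
  I6: { [T → id . (] }  — shift
  I7: { [T → id ( .] }  — reduce
  I8: { [E → ( T ( .] }  — reduce
  I9: { [T → ( c . (] }  — shift
  I10: { [T → ( c ( .] }  — reduce

Every state is either a pure shift/goto state or contains exactly one complete item and nothing to shift — no conflicts. The grammar is LR(0).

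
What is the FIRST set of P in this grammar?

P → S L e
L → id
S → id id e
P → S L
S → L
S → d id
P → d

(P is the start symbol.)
FIRST sets of the other non-terminals involved (by the same procedure, iterated to a fixed point):
  FIRST(S) = { 'd', 'id' }

From P → S L e:
  - S is a non-terminal: add FIRST(S) \ {ε} = { 'd', 'id' }
    S is not nullable, so stop
From P → S L:
  - S is a non-terminal: add FIRST(S) \ {ε} = { 'd', 'id' }
    S is not nullable, so stop
From P → d:
  - d is a terminal: add 'd' and stop

Collecting: FIRST(P) = { 'd', 'id' }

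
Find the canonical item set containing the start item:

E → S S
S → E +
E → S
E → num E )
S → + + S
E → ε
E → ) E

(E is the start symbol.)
First, augment the grammar with E' → E
I₀ = CLOSURE({ [E' → . E] }):
  [E' → . E] has the dot before E: add [E → . S S], [E → . S], [E → . num E )], [E → .], [E → . ) E]
  [E → . S S] has the dot before S: add [S → . E +], [S → . + + S]
No further items can be added.

I₀ = { [E → . ) E], [E → . S S], [E → . S], [E → . num E )], [E → .], [E' → . E], [S → . + + S], [S → . E +] }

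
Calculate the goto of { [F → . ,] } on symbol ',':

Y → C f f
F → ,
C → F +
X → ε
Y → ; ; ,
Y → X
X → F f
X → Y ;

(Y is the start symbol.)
{ [F → , .] }

GOTO(I, ',') = CLOSURE({ [A → αX.β] : [A → α.Xβ] ∈ I, X = ',' })

Items with dot before ',', with the dot advanced:
  [F → . ,] → [F → , .]
Closure adds nothing (no advanced item has the dot before a non-terminal).

GOTO = { [F → , .] }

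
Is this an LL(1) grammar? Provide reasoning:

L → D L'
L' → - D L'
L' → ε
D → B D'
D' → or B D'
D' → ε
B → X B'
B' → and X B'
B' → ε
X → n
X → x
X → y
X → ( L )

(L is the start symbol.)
Relevant sets:
  FOLLOW(L') = { $, ')' }
  FOLLOW(D') = { $, ')', '-' }
  FOLLOW(B') = { $, ')', '-', 'or' }

For L':
  PREDICT(L' → '-' D L') = { '-' }
  PREDICT(L' → ε) = { $, ')' }
For D':
  PREDICT(D' → or B D') = { 'or' }
  PREDICT(D' → ε) = { $, ')', '-' }
For B':
  PREDICT(B' → and X B') = { 'and' }
  PREDICT(B' → ε) = { $, ')', '-', 'or' }
For X:
  PREDICT(X → n) = { 'n' }
  PREDICT(X → x) = { 'x' }
  PREDICT(X → y) = { 'y' }
  PREDICT(X → '(' L ')') = { '(' }
L, D, B have a single production, so nothing to check there.

All predict sets are disjoint. The grammar IS LL(1).

Answer: Yes, the grammar is LL(1).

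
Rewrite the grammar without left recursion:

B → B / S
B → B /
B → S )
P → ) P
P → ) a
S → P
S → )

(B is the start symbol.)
B is directly left-recursive. The standard transformation for
  A → A α₁ | ... | A α_m | β₁ | ... | β_n
is
  A  → β₁ A' | ... | β_n A'
  A' → α₁ A' | ... | α_m A' | ε

B → S ) becomes B → S ) B'
B → B / S becomes B' → / S B'
B → B / becomes B' → / B'
Add B' → ε

Productions for other non-terminals are unchanged:
  P → ) P
  P → ) a
  S → P
  S → )

Resulting grammar:
B → S ) B'
B' → / S B'
B' → / B'
B' → ε
P → ) P
P → ) a
S → P
S → )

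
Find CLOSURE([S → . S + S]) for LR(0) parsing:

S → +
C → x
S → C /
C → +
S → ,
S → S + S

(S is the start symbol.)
{ [C → . +], [C → . x], [S → . +], [S → . ,], [S → . C /], [S → . S + S] }

To compute CLOSURE, for each item [A → α.Bβ] where B is a non-terminal, add [B → .γ] for all productions B → γ; repeat for the newly added items until nothing changes.

Start with: [S → . S + S]
  [S → . S + S] has the dot before S: add [S → . +], [S → . C /], [S → . ,]
  [S → . C /] has the dot before C: add [C → . x], [C → . +]
No further items can be added.

CLOSURE = { [C → . +], [C → . x], [S → . +], [S → . ,], [S → . C /], [S → . S + S] }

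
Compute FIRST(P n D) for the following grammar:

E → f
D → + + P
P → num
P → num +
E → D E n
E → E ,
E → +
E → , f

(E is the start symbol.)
{ 'num' }

FIRST sets of the non-terminals involved (from the grammar, by fixed-point iteration):
  FIRST(P) = { 'num' }

To compute FIRST(P n D), process the symbols left to right:
Symbol P is a non-terminal. Add FIRST(P) \ {ε} = { 'num' }
P is not nullable (ε ∉ FIRST(P)), so stop here.
FIRST(P n D) = { 'num' }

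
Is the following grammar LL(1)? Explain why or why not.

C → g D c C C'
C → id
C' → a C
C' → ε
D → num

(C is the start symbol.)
Relevant sets:
  FOLLOW(C') = { $, 'a' }

For C:
  PREDICT(C → g D c C C') = { 'g' }
  PREDICT(C → id) = { 'id' }
For C':
  PREDICT(C' → a C) = { 'a' }
  PREDICT(C' → ε) = { $, 'a' }
D has a single production, so nothing to check there.

Conflict found: Predict set conflict for C': { 'a' }
The grammar is NOT LL(1).

Answer: No. Predict set conflict for C': { 'a' }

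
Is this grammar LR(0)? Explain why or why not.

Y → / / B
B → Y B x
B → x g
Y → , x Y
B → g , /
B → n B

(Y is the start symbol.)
Augment with Y' → Y and build the canonical LR(0) collection (I0 = CLOSURE({[Y' → . Y]}), then GOTO on every symbol after a dot until no new states appear). It has 18 states:
  I0: { [Y → . , x Y], [Y → . / / B], [Y' → . Y] }  — shift
  I1: { [Y → , . x Y] }  — shift
  I2: { [Y → / . / B] }  — shift
  I3: { [Y' → Y .] }  — accept
  I4: { [B → . Y B x], [B → . g , /], [B → . n B], [B → . x g], [Y → . , x Y], [Y → . / / B], [Y → / / . B] }  — shift
  I5: { [Y → / / B .] }  — reduce
  I6: { [B → . Y B x], [B → . g , /], [B → . n B], [B → . x g], [B → Y . B x], [Y → . , x Y], [Y → . / / B] }  — shift
  I7: { [B → g . , /] }  — shift
  I8: { [B → . Y B x], [B → . g , /], [B → . n B], [B → . x g], [B → n . B], [Y → . , x Y], [Y → . / / B] }  — shift
  I9: { [B → x . g] }  — shift
  I10: { [B → x g .] }  — reduce
  I11: { [B → n B .] }  — reduce
  I12: { [B → g , . /] }  — shift
  I13: { [B → g , / .] }  — reduce
  I14: { [B → Y B . x] }  — shift
  I15: { [B → Y B x .] }  — reduce
  I16: { [Y → , x . Y], [Y → . , x Y], [Y → . / / B] }  — shift
  I17: { [Y → , x Y .] }  — reduce

Every state is either a pure shift/goto state or contains exactly one complete item and nothing to shift — no conflicts. The grammar is LR(0).

Answer: Yes, the grammar is LR(0)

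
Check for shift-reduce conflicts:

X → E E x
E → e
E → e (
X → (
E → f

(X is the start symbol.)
Yes — I4: [E → e .] vs [E → e . (]

Augment with X' → X and build the canonical LR(0) collection (I0 = CLOSURE({[X' → . X]}), then GOTO on every symbol after a dot until no new states appear). It has 9 states:
  I0: { [E → . e (], [E → . e], [E → . f], [X → . (], [X → . E E x], [X' → . X] }  — shift
  I1: { [X → ( .] }  — reduce
  I2: { [E → . e (], [E → . e], [E → . f], [X → E . E x] }  — shift
  I3: { [X' → X .] }  — accept
  I4: { [E → e . (], [E → e .] }  — shift, reduce
  I5: { [E → f .] }  — reduce
  I6: { [E → e ( .] }  — reduce
  I7: { [X → E E . x] }  — shift
  I8: { [X → E E x .] }  — reduce

I4 contains reduce item [E → e .] and shift item [E → e . (] — shift-reduce conflict.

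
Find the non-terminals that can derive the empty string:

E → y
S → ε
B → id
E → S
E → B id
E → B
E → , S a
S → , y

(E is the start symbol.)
{ 'E', 'S' }

ε-productions: S → ε
So S is immediately nullable.
E → S: every symbol on the right is nullable, so E is nullable too.
No further non-terminal can be added: every production for the remaining non-terminals contains a terminal or a non-nullable non-terminal.
Nullable = { 'E', 'S' }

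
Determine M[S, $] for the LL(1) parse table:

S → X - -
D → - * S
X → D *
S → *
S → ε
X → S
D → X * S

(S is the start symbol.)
S → ε

To find M[S, $], we find productions for S where $ is in the predict set (PREDICT(N → α) = (FIRST(α) \ {ε}) ∪ (FOLLOW(N) if α ⇒* ε)).

Relevant sets:
  FIRST(X) = { '*', '-', ε }
  FOLLOW(S) = { $, '*', '-' }

S → X - -: PREDICT = { '*', '-' }
S → *: PREDICT = { '*' }
S → ε: PREDICT = { $, '*', '-' }
  $ is in predict set, so this production goes in M[S, $]

M[S, $] = S → ε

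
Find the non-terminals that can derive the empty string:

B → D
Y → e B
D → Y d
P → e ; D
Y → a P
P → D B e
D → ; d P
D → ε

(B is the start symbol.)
ε-productions: D → ε
So D is immediately nullable.
B → D: every symbol on the right is nullable, so B is nullable too.
No further non-terminal can be added: every production for the remaining non-terminals contains a terminal or a non-nullable non-terminal.
Nullable = { 'B', 'D' }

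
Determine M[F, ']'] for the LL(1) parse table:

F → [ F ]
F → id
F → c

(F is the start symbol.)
To find M[F, ']'], we find productions for F where ']' is in the predict set (PREDICT(N → α) = (FIRST(α) \ {ε}) ∪ (FOLLOW(N) if α ⇒* ε)).

F → [ F ]: PREDICT = { '[' }
F → id: PREDICT = { 'id' }
F → c: PREDICT = { 'c' }

M[F, ']'] is empty (no production applies)

Answer: Empty (error entry)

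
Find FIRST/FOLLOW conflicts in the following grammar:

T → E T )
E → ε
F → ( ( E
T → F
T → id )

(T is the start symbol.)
No FIRST/FOLLOW conflicts.

Nullable non-terminals: E.
E has a nullable alternative but only one production, so nothing to check.

F, T have no nullable alternative, so no FIRST/FOLLOW check is needed there.

No FIRST/FOLLOW conflicts found.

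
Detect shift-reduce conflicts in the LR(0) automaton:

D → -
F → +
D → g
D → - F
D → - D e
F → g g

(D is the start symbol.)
Yes — I1: [D → - .] vs [D → . -]; I7: [D → g .] vs [F → g . g]

A shift-reduce conflict occurs when an LR(0) state has both:
  - a complete (reduce) item [A → α .] (dot at the end), and
  - a shift item [B → β . c γ] (dot before a terminal).

Augment with D' → D and build the canonical LR(0) collection (I0 = CLOSURE({[D' → . D]}), then GOTO on every symbol after a dot until no new states appear). It has 10 states:
  I0: { [D → . - D e], [D → . - F], [D → . -], [D → . g], [D' → . D] }  — shift
  I1: { [D → - . D e], [D → - . F], [D → - .], [D → . - D e], [D → . - F], [D → . -], [D → . g], [F → . +], [F → . g g] }  — shift, reduce
  I2: { [D' → D .] }  — accept
  I3: { [D → g .] }  — reduce
  I4: { [F → + .] }  — reduce
  I5: { [D → - D . e] }  — shift
  I6: { [D → - F .] }  — reduce
  I7: { [D → g .], [F → g . g] }  — shift, reduce
  I8: { [F → g g .] }  — reduce
  I9: { [D → - D e .] }  — reduce

I1 contains reduce item [D → - .] and shift items [D → . -], [D → . - D e], [D → . - F], [D → . g], [F → . +], [F → . g g] — shift-reduce conflict.
I7 contains reduce item [D → g .] and shift item [F → g . g] — shift-reduce conflict.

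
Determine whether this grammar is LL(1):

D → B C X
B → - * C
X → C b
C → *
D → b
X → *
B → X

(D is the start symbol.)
A grammar is LL(1) if for each non-terminal N with multiple productions, the predict sets of those productions are pairwise disjoint, where PREDICT(N → α) = (FIRST(α) \ {ε}) ∪ (FOLLOW(N) if α ⇒* ε).

Relevant sets:
  FIRST(B) = { '*', '-' }
  FIRST(X) = { '*' }
  FIRST(C) = { '*' }

For D:
  PREDICT(D → B C X) = { '*', '-' }
  PREDICT(D → b) = { 'b' }
For B:
  PREDICT(B → '-' '*' C) = { '-' }
  PREDICT(B → X) = { '*' }
For X:
  PREDICT(X → C b) = { '*' }
  PREDICT(X → '*') = { '*' }
C has a single production, so nothing to check there.

Conflict found: Predict set conflict for X: { '*' }
The grammar is NOT LL(1).

Answer: No. Predict set conflict for X: { '*' }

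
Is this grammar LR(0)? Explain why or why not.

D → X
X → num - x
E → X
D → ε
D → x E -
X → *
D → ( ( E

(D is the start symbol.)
No. Shift-reduce conflict between [D → .] and [D → . ( ( E]

A grammar is LR(0) if no state in the canonical LR(0) collection has:
  - both a shift item (dot before a terminal) and a complete item (shift-reduce conflict), or
  - two or more complete items (reduce-reduce conflict; the accept item [D' → D .] counts as a complete item here).

Augment with D' → D and build the canonical LR(0) collection (I0 = CLOSURE({[D' → . D]}), then GOTO on every symbol after a dot until no new states appear). It has 14 states:
  I0: { [D → . ( ( E], [D → . X], [D → . x E -], [D → .], [D' → . D], [X → . *], [X → . num - x] }  — shift, reduce
  I1: { [D → ( . ( E] }  — shift
  I2: { [X → * .] }  — reduce
  I3: { [D' → D .] }  — accept
  I4: { [D → X .] }  — reduce
  I5: { [X → num . - x] }  — shift
  I6: { [D → x . E -], [E → . X], [X → . *], [X → . num - x] }  — shift
  I7: { [D → x E . -] }  — shift
  I8: { [E → X .] }  — reduce
  I9: { [D → x E - .] }  — reduce
  I10: { [X → num - . x] }  — shift
  I11: { [X → num - x .] }  — reduce
  I12: { [D → ( ( . E], [E → . X], [X → . *], [X → . num - x] }  — shift
  I13: { [D → ( ( E .] }  — reduce

Conflict in state I0:
  Shift-reduce conflict between [D → .] and [D → . ( ( E]
So the grammar is NOT LR(0).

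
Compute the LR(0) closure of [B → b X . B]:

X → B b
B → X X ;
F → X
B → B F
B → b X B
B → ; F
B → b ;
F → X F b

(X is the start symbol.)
Start with: [B → b X . B]
  [B → b X . B] has the dot before B: add [B → . X X ;], [B → . B F], [B → . b X B], [B → . ; F], [B → . b ;]
  [B → . X X ;] has the dot before X: add [X → . B b]
No further items can be added.

CLOSURE = { [B → . ; F], [B → . B F], [B → . X X ;], [B → . b ;], [B → . b X B], [B → b X . B], [X → . B b] }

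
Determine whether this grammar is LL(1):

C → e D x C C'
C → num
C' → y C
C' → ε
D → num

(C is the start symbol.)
No. Predict set conflict for C': { 'y' }

A grammar is LL(1) if for each non-terminal N with multiple productions, the predict sets of those productions are pairwise disjoint, where PREDICT(N → α) = (FIRST(α) \ {ε}) ∪ (FOLLOW(N) if α ⇒* ε).

Relevant sets:
  FOLLOW(C') = { $, 'y' }

For C:
  PREDICT(C → e D x C C') = { 'e' }
  PREDICT(C → num) = { 'num' }
For C':
  PREDICT(C' → y C) = { 'y' }
  PREDICT(C' → ε) = { $, 'y' }
D has a single production, so nothing to check there.

Conflict found: Predict set conflict for C': { 'y' }
The grammar is NOT LL(1).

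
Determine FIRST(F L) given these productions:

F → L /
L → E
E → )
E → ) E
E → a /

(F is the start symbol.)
{ ')', 'a' }

FIRST sets of the non-terminals involved (from the grammar, by fixed-point iteration):
  FIRST(F) = { ')', 'a' }

To compute FIRST(F L), process the symbols left to right:
Symbol F is a non-terminal. Add FIRST(F) \ {ε} = { ')', 'a' }
F is not nullable (ε ∉ FIRST(F)), so stop here.
FIRST(F L) = { ')', 'a' }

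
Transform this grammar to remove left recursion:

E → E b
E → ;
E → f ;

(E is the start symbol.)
E is directly left-recursive. The standard transformation for
  A → A α₁ | ... | A α_m | β₁ | ... | β_n
is
  A  → β₁ A' | ... | β_n A'
  A' → α₁ A' | ... | α_m A' | ε

E → ; becomes E → ; E'
E → f ; becomes E → f ; E'
E → E b becomes E' → b E'
Add E' → ε

Resulting grammar:
E → ; E'
E → f ; E'
E' → b E'
E' → ε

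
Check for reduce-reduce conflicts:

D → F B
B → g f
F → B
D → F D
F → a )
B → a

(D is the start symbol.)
Augment with D' → D and build the canonical LR(0) collection (I0 = CLOSURE({[D' → . D]}), then GOTO on every symbol after a dot until no new states appear). It has 10 states:
  I0: { [B → . a], [B → . g f], [D → . F B], [D → . F D], [D' → . D], [F → . B], [F → . a )] }  — shift
  I1: { [F → B .] }  — reduce
  I2: { [D' → D .] }  — accept
  I3: { [B → . a], [B → . g f], [D → . F B], [D → . F D], [D → F . B], [D → F . D], [F → . B], [F → . a )] }  — shift
  I4: { [B → a .], [F → a . )] }  — shift, reduce
  I5: { [B → g . f] }  — shift
  I6: { [B → g f .] }  — reduce
  I7: { [F → a ) .] }  — reduce
  I8: { [D → F B .], [F → B .] }  — 2 reduces
  I9: { [D → F D .] }  — reduce

I8 contains complete items [D → F B .], [F → B .] — reduce-reduce conflict.

Answer: Yes — I8: [D → F B .] vs [F → B .]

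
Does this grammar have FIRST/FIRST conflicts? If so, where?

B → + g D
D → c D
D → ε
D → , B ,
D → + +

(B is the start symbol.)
No FIRST/FIRST conflicts.

A FIRST/FIRST conflict occurs when two productions N → α and N → β for the same non-terminal have FIRST(α) ∩ FIRST(β) ≠ ∅ (with ε ∈ FIRST of a nullable right-hand side, so two nullable alternatives also conflict).

Productions for D:
  D → c D: FIRST = { 'c' }
  D → ε: FIRST = { ε }
  D → , B ,: FIRST = { ',' }
  D → + +: FIRST = { '+' }
B has only one production, so no FIRST/FIRST conflict is possible there.

All alternatives of each non-terminal have pairwise disjoint FIRST sets.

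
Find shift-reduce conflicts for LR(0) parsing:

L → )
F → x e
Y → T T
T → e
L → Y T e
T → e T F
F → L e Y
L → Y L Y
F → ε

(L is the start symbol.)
Yes — I5: [T → e .] vs [T → . e]; I6: [F → .] vs [F → . x e]; I16: [L → Y T e .] vs [T → . e]

A shift-reduce conflict occurs when an LR(0) state has both:
  - a complete (reduce) item [A → α .] (dot at the end), and
  - a shift item [B → β . c γ] (dot before a terminal).

Augment with L' → L and build the canonical LR(0) collection (I0 = CLOSURE({[L' → . L]}), then GOTO on every symbol after a dot until no new states appear). It has 18 states:
  I0: { [L → . )], [L → . Y L Y], [L → . Y T e], [L' → . L], [T → . e T F], [T → . e], [Y → . T T] }  — shift
  I1: { [L → ) .] }  — reduce
  I2: { [L' → L .] }  — accept
  I3: { [T → . e T F], [T → . e], [Y → T . T] }  — shift
  I4: { [L → . )], [L → . Y L Y], [L → . Y T e], [L → Y . L Y], [L → Y . T e], [T → . e T F], [T → . e], [Y → . T T] }  — shift
  I5: { [T → . e T F], [T → . e], [T → e . T F], [T → e .] }  — shift, reduce
  I6: { [F → . L e Y], [F → . x e], [F → .], [L → . )], [L → . Y L Y], [L → . Y T e], [T → . e T F], [T → . e], [T → e T . F], [Y → . T T] }  — shift, reduce
  I7: { [T → e T F .] }  — reduce
  I8: { [F → L . e Y] }  — shift
  I9: { [F → x . e] }  — shift
  I10: { [F → x e .] }  — reduce
  I11: { [F → L e . Y], [T → . e T F], [T → . e], [Y → . T T] }  — shift
  I12: { [F → L e Y .] }  — reduce
  I13: { [L → Y L . Y], [T → . e T F], [T → . e], [Y → . T T] }  — shift
  I14: { [L → Y T . e], [T → . e T F], [T → . e], [Y → T . T] }  — shift
  I15: { [Y → T T .] }  — reduce
  I16: { [L → Y T e .], [T → . e T F], [T → . e], [T → e . T F], [T → e .] }  — shift, 2 reduces
  I17: { [L → Y L Y .] }  — reduce

I5 contains reduce item [T → e .] and shift items [T → . e], [T → . e T F] — shift-reduce conflict.
I6 contains reduce item [F → .] and shift items [F → . x e], [L → . )], [T → . e], [T → . e T F] — shift-reduce conflict.
I16 contains reduce items [L → Y T e .], [T → e .] and shift items [T → . e], [T → . e T F] — shift-reduce conflict.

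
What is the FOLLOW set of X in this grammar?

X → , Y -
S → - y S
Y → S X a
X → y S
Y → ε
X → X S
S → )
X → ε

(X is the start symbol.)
X is the start symbol, so $ ∈ FOLLOW(X).
In Y → S X a: X is followed by a, add FIRST(a) \ {ε} = { 'a' }
In X → X S: X is followed by S, add FIRST(S) \ {ε} = { ')', '-' }

Taking the union: FOLLOW(X) = { $, ')', '-', 'a' }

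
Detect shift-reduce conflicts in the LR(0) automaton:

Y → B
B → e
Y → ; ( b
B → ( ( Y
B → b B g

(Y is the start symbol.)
Augment with Y' → Y and build the canonical LR(0) collection (I0 = CLOSURE({[Y' → . Y]}), then GOTO on every symbol after a dot until no new states appear). It has 13 states:
  I0: { [B → . ( ( Y], [B → . b B g], [B → . e], [Y → . ; ( b], [Y → . B], [Y' → . Y] }  — shift
  I1: { [B → ( . ( Y] }  — shift
  I2: { [Y → ; . ( b] }  — shift
  I3: { [Y → B .] }  — reduce
  I4: { [Y' → Y .] }  — accept
  I5: { [B → . ( ( Y], [B → . b B g], [B → . e], [B → b . B g] }  — shift
  I6: { [B → e .] }  — reduce
  I7: { [B → b B . g] }  — shift
  I8: { [B → b B g .] }  — reduce
  I9: { [Y → ; ( . b] }  — shift
  I10: { [Y → ; ( b .] }  — reduce
  I11: { [B → ( ( . Y], [B → . ( ( Y], [B → . b B g], [B → . e], [Y → . ; ( b], [Y → . B] }  — shift
  I12: { [B → ( ( Y .] }  — reduce

No state contains both a complete item and a shift item.

Answer: No shift-reduce conflicts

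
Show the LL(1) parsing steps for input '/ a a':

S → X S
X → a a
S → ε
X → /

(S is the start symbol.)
LL(1) parsing maintains a stack (initially the start symbol over $) and the input. At each step: if the stack top is a terminal, match it against the current input token; if it is a non-terminal N, replace it with the RHS of M[N, lookahead] (the unique production whose predict set contains the lookahead).

Stack is shown with the top on the left.

Stack    Input    Action
------------------------
S $      / a a $  output S → X S
X S $    / a a $  output X → /
/ S $    / a a $  match '/'
S $      a a $    output S → X S
X S $    a a $    output X → a a
a a S $  a a $    match 'a'
a S $    a $      match 'a'
S $      $        output S → ε
$        $        accept

The string is accepted.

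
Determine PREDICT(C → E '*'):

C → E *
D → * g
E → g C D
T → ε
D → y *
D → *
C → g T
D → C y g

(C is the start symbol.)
{ 'g' }

PREDICT(C → E '*') = (FIRST(RHS) \ {ε}) ∪ (FOLLOW(C) if ε ∈ FIRST(RHS), i.e. RHS ⇒* ε)
FIRST(E) = { 'g' }
FIRST(E '*') = { 'g' }
ε ∉ FIRST(E '*'), so FOLLOW(C) is not added.
PREDICT(C → E '*') = { 'g' }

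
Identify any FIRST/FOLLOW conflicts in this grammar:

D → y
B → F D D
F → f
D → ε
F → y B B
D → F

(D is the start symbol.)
Yes. D → y with FOLLOW(D) on { 'y' }; D → F with FOLLOW(D) on { 'f', 'y' }

A FIRST/FOLLOW conflict occurs when a non-terminal N has a nullable alternative N → β (β ⇒* ε) and another alternative N → α with FIRST(α) ∩ FOLLOW(N) ≠ ∅: on such a lookahead the parser cannot decide between expanding α and letting N vanish via β.

Nullable non-terminals: D.
FIRST sets used below: FIRST(F) = { 'f', 'y' }

D: nullable alternative(s) D → ε; FOLLOW(D) = { $, 'f', 'y' }
  D → y: FIRST \ {ε} = { 'y' } — overlaps FOLLOW(D) on { 'y' }: CONFLICT
  D → ε: FIRST \ {ε} = { } — this is the only nullable alternative, skip
  D → F: FIRST \ {ε} = { 'f', 'y' } — overlaps FOLLOW(D) on { 'f', 'y' }: CONFLICT

B, F have no nullable alternative, so no FIRST/FOLLOW check is needed there.

So the grammar has 2 FIRST/FOLLOW conflicts (marked CONFLICT above).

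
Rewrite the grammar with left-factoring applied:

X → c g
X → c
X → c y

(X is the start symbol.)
Left-factoring transforms A → αβ₁ | αβ₂ into A → αA' and A' → β₁ | β₂
(α is the longest common prefix among the alternatives). Repeat until
no nonterminal has two alternatives with a common prefix.

Round 1: X has alternatives sharing prefix 'c'. Introduce X': X → c X'
  Add: X' → g
  Add: X' → ε
  Add: X' → y

No remaining common prefixes — done.

Resulting grammar:
X → c X'
X' → g
X' → ε
X' → y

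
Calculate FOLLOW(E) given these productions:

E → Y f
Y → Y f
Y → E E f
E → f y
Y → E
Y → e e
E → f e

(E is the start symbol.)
{ $, 'e', 'f' }

E is the start symbol, so $ ∈ FOLLOW(E).
In Y → E E f: E is followed by E f, add FIRST(E f) \ {ε} = { 'e', 'f' }
In Y → E E f: E is followed by f, add FIRST(f) \ {ε} = { 'f' }
In Y → E: E is at the end, add FOLLOW(Y)

The FOLLOW sets referred to above (computed the same way, to a fixed point):
  FOLLOW(Y) = { 'f' }

Taking the union: FOLLOW(E) = { $, 'e', 'f' }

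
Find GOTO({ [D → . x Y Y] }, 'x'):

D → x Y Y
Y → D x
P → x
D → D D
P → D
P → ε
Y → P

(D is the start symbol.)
GOTO(I, 'x') = CLOSURE({ [A → αX.β] : [A → α.Xβ] ∈ I, X = 'x' })

Items with dot before 'x', with the dot advanced:
  [D → . x Y Y] → [D → x . Y Y]
Closure of the advanced items:
  [D → x . Y Y] has the dot before Y: add [Y → . D x], [Y → . P]
  [Y → . D x] has the dot before D: add [D → . x Y Y], [D → . D D]
  [Y → . P] has the dot before P: add [P → . x], [P → . D], [P → .]

GOTO = { [D → . D D], [D → . x Y Y], [D → x . Y Y], [P → . D], [P → . x], [P → .], [Y → . D x], [Y → . P] }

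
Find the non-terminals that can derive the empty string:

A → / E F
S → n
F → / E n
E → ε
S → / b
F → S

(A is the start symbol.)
A non-terminal is nullable if it can derive ε (the empty string): either it has an ε-production, or it has a production whose right-hand side consists entirely of nullable non-terminals.

ε-productions: E → ε
So E is immediately nullable.
No further non-terminal can be added: every production for the remaining non-terminals contains a terminal or a non-nullable non-terminal.
Nullable = { 'E' }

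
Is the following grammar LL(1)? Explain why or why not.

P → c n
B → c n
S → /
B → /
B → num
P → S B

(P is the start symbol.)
Yes, the grammar is LL(1).

Relevant sets:
  FIRST(S) = { '/' }

For P:
  PREDICT(P → c n) = { 'c' }
  PREDICT(P → S B) = { '/' }
For B:
  PREDICT(B → c n) = { 'c' }
  PREDICT(B → '/') = { '/' }
  PREDICT(B → num) = { 'num' }
S has a single production, so nothing to check there.

All predict sets are disjoint. The grammar IS LL(1).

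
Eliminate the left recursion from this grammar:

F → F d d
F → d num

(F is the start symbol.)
F is directly left-recursive. The standard transformation for
  A → A α₁ | ... | A α_m | β₁ | ... | β_n
is
  A  → β₁ A' | ... | β_n A'
  A' → α₁ A' | ... | α_m A' | ε

F → d num becomes F → d num F'
F → F d d becomes F' → d d F'
Add F' → ε

Resulting grammar:
F → d num F'
F' → d d F'
F' → ε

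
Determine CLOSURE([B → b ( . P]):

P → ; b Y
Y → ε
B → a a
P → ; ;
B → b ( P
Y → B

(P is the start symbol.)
{ [B → b ( . P], [P → . ; ;], [P → . ; b Y] }

Start with: [B → b ( . P]
  [B → b ( . P] has the dot before P: add [P → . ; b Y], [P → . ; ;]
No further items can be added.

CLOSURE = { [B → b ( . P], [P → . ; ;], [P → . ; b Y] }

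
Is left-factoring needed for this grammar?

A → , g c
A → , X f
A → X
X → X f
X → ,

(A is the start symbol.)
Left-factoring is needed when two productions for the same non-terminal
share a common prefix on the right-hand side.

Productions for A:
  A → , g c
  A → , X f
  A → X
Productions for X:
  X → X f
  X → ,

Found common prefix ',' in productions for A

Answer: Yes, A has productions with common prefix ','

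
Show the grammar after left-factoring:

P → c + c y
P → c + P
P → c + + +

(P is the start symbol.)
P → c + P'
P' → c y
P' → P
P' → + +

Left-factoring transforms A → αβ₁ | αβ₂ into A → αA' and A' → β₁ | β₂
(α is the longest common prefix among the alternatives). Repeat until
no nonterminal has two alternatives with a common prefix.

Round 1: P has alternatives sharing prefix 'c +'. Introduce P': P → c + P'
  Add: P' → c y
  Add: P' → P
  Add: P' → + +

No remaining common prefixes — done.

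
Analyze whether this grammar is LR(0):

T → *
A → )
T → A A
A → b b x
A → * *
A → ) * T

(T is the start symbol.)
Augment with T' → T and build the canonical LR(0) collection (I0 = CLOSURE({[T' → . T]}), then GOTO on every symbol after a dot until no new states appear). It has 13 states:
  I0: { [A → . ) * T], [A → . )], [A → . * *], [A → . b b x], [T → . *], [T → . A A], [T' → . T] }  — shift
  I1: { [A → ) . * T], [A → ) .] }  — shift, reduce
  I2: { [A → * . *], [T → * .] }  — shift, reduce
  I3: { [A → . ) * T], [A → . )], [A → . * *], [A → . b b x], [T → A . A] }  — shift
  I4: { [T' → T .] }  — accept
  I5: { [A → b . b x] }  — shift
  I6: { [A → b b . x] }  — shift
  I7: { [A → b b x .] }  — reduce
  I8: { [A → * . *] }  — shift
  I9: { [T → A A .] }  — reduce
  I10: { [A → * * .] }  — reduce
  I11: { [A → ) * . T], [A → . ) * T], [A → . )], [A → . * *], [A → . b b x], [T → . *], [T → . A A] }  — shift
  I12: { [A → ) * T .] }  — reduce

Conflict in state I1:
  Shift-reduce conflict between [A → ) .] and [A → ) . * T]
So the grammar is NOT LR(0).

Answer: No. Shift-reduce conflict between [A → ) .] and [A → ) . * T]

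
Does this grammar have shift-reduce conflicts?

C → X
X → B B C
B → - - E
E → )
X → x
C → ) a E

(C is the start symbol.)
Augment with C' → C and build the canonical LR(0) collection (I0 = CLOSURE({[C' → . C]}), then GOTO on every symbol after a dot until no new states appear). It has 14 states:
  I0: { [B → . - - E], [C → . ) a E], [C → . X], [C' → . C], [X → . B B C], [X → . x] }  — shift
  I1: { [C → ) . a E] }  — shift
  I2: { [B → - . - E] }  — shift
  I3: { [B → . - - E], [X → B . B C] }  — shift
  I4: { [C' → C .] }  — accept
  I5: { [C → X .] }  — reduce
  I6: { [X → x .] }  — reduce
  I7: { [B → . - - E], [C → . ) a E], [C → . X], [X → . B B C], [X → . x], [X → B B . C] }  — shift
  I8: { [X → B B C .] }  — reduce
  I9: { [B → - - . E], [E → . )] }  — shift
  I10: { [E → ) .] }  — reduce
  I11: { [B → - - E .] }  — reduce
  I12: { [C → ) a . E], [E → . )] }  — shift
  I13: { [C → ) a E .] }  — reduce

No state contains both a complete item and a shift item.

Answer: No shift-reduce conflicts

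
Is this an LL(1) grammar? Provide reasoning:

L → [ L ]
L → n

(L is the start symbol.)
A grammar is LL(1) if for each non-terminal N with multiple productions, the predict sets of those productions are pairwise disjoint, where PREDICT(N → α) = (FIRST(α) \ {ε}) ∪ (FOLLOW(N) if α ⇒* ε).

For L:
  PREDICT(L → '[' L ']') = { '[' }
  PREDICT(L → n) = { 'n' }

All predict sets are disjoint. The grammar IS LL(1).

Answer: Yes, the grammar is LL(1).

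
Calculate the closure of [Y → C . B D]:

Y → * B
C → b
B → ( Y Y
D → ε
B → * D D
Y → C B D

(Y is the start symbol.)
{ [B → . ( Y Y], [B → . * D D], [Y → C . B D] }

To compute CLOSURE, for each item [A → α.Bβ] where B is a non-terminal, add [B → .γ] for all productions B → γ; repeat for the newly added items until nothing changes.

Start with: [Y → C . B D]
  [Y → C . B D] has the dot before B: add [B → . ( Y Y], [B → . * D D]
No further items can be added.

CLOSURE = { [B → . ( Y Y], [B → . * D D], [Y → C . B D] }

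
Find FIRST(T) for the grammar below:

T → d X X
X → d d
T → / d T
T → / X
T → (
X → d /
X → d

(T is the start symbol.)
From T → d X X:
  - d is a terminal: add 'd' and stop
From T → / d T:
  - '/' is a terminal: add '/' and stop
From T → / X:
  - '/' is a terminal: add '/' and stop
From T → (:
  - '(' is a terminal: add '(' and stop

Collecting: FIRST(T) = { '(', '/', 'd' }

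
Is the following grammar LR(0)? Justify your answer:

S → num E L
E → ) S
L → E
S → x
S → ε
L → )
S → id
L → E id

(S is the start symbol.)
Augment with S' → S and build the canonical LR(0) collection (I0 = CLOSURE({[S' → . S]}), then GOTO on every symbol after a dot until no new states appear). It has 12 states:
  I0: { [S → . id], [S → . num E L], [S → . x], [S → .], [S' → . S] }  — shift, reduce
  I1: { [S' → S .] }  — accept
  I2: { [S → id .] }  — reduce
  I3: { [E → . ) S], [S → num . E L] }  — shift
  I4: { [S → x .] }  — reduce
  I5: { [E → ) . S], [S → . id], [S → . num E L], [S → . x], [S → .] }  — shift, reduce
  I6: { [E → . ) S], [L → . )], [L → . E id], [L → . E], [S → num E . L] }  — shift
  I7: { [E → ) . S], [L → ) .], [S → . id], [S → . num E L], [S → . x], [S → .] }  — shift, 2 reduces
  I8: { [L → E . id], [L → E .] }  — shift, reduce
  I9: { [S → num E L .] }  — reduce
  I10: { [L → E id .] }  — reduce
  I11: { [E → ) S .] }  — reduce

Conflict in state I0:
  Shift-reduce conflict between [S → .] and [S → . id]
So the grammar is NOT LR(0).

Answer: No. Shift-reduce conflict between [S → .] and [S → . id]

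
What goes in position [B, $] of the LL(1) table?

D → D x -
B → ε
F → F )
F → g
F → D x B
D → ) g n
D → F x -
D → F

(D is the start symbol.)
B → ε

To find M[B, $], we find productions for B where $ is in the predict set (PREDICT(N → α) = (FIRST(α) \ {ε}) ∪ (FOLLOW(N) if α ⇒* ε)).

Relevant sets:
  FOLLOW(B) = { $, ')', 'x' }

B → ε: PREDICT = { $, ')', 'x' }
  $ is in predict set, so this production goes in M[B, $]

M[B, $] = B → ε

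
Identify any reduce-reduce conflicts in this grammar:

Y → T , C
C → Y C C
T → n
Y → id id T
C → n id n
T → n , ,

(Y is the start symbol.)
A reduce-reduce conflict occurs when an LR(0) state has two complete items [A → α .] and [B → β .] — both call for a reduction, and with no lookahead the parser cannot choose between them.

Augment with Y' → Y and build the canonical LR(0) collection (I0 = CLOSURE({[Y' → . Y]}), then GOTO on every symbol after a dot until no new states appear). It has 17 states:
  I0: { [T → . n , ,], [T → . n], [Y → . T , C], [Y → . id id T], [Y' → . Y] }  — shift
  I1: { [Y → T . , C] }  — shift
  I2: { [Y' → Y .] }  — accept
  I3: { [Y → id . id T] }  — shift
  I4: { [T → n . , ,], [T → n .] }  — shift, reduce
  I5: { [T → n , . ,] }  — shift
  I6: { [T → n , , .] }  — reduce
  I7: { [T → . n , ,], [T → . n], [Y → id id . T] }  — shift
  I8: { [Y → id id T .] }  — reduce
  I9: { [C → . Y C C], [C → . n id n], [T → . n , ,], [T → . n], [Y → . T , C], [Y → . id id T], [Y → T , . C] }  — shift
  I10: { [Y → T , C .] }  — reduce
  I11: { [C → . Y C C], [C → . n id n], [C → Y . C C], [T → . n , ,], [T → . n], [Y → . T , C], [Y → . id id T] }  — shift
  I12: { [C → n . id n], [T → n . , ,], [T → n .] }  — shift, reduce
  I13: { [C → n id . n] }  — shift
  I14: { [C → n id n .] }  — reduce
  I15: { [C → . Y C C], [C → . n id n], [C → Y C . C], [T → . n , ,], [T → . n], [Y → . T , C], [Y → . id id T] }  — shift
  I16: { [C → Y C C .] }  — reduce

No state contains more than one complete item.

Answer: No reduce-reduce conflicts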